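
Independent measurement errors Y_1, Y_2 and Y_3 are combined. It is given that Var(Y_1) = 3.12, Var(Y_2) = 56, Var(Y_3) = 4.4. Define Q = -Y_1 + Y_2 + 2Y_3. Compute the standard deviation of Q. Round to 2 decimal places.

8.76

By independence, Var(Q) = (-1)²Var(Y_1) + (1)²Var(Y_2) + (2)²Var(Y_3)
= (-1)²·3.12 + (1)²·56 + (2)²·4.4 = 76.72
SD(Q) = √76.72 ≈ 8.76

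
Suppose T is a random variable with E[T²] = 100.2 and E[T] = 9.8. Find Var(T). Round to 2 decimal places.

4.16

Var(T) = 100.2 − (9.8)² = 4.16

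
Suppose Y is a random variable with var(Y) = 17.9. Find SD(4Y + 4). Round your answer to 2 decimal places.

16.92

var(4Y + 4) = (4)²·17.9 = 286.4
SD(4Y + 4) = √286.4 ≈ 16.92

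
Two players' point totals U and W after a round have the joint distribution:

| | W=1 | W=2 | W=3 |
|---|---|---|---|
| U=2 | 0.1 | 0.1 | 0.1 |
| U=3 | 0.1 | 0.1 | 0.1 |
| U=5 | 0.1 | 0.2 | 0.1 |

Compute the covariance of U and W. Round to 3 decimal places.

E[U] = 3.5,  E[W] = 2
E[UW] = 7
Cov(U,W) = E[UW] − E[U]E[W] = 7 − (3.5)(2) = 0

0.000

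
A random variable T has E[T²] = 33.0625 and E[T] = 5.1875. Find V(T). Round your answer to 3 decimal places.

V(T) = 33.0625 − (5.1875)² = 6.15234375

6.152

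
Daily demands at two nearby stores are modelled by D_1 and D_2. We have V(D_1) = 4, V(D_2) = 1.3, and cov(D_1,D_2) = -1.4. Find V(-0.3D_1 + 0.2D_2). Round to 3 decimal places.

0.580

V(-0.3D_1 + 0.2D_2) = (-0.3)²·V(D_1) + (0.2)²·V(D_2) + 2·(-0.3)·(0.2)·cov(D_1,D_2)
= 0.09·4 + 0.04·1.3 + -0.12·-1.4 = 0.58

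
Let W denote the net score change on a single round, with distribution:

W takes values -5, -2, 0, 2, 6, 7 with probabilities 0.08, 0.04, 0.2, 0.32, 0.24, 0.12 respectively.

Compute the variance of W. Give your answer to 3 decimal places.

12.006

E[W] = (-5)(0.08) + (-2)(0.04) + (0)(0.2) + (2)(0.32) + (6)(0.24) + (7)(0.12) = 2.44
E[W²] = (-5)²(0.08) + (-2)²(0.04) + (0)²(0.2) + (2)²(0.32) + (6)²(0.24) + (7)²(0.12) = 17.96
V(W) = E[W²] − (E[W])² = 17.96 − (2.44)² = 12.0064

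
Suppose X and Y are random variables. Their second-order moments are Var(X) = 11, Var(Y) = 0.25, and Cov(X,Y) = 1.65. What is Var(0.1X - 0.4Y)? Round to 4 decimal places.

Var(0.1X - 0.4Y) = (0.1)²·Var(X) + (-0.4)²·Var(Y) + 2·(0.1)·(-0.4)·Cov(X,Y)
= 0.01·11 + 0.16·0.25 + -0.08·1.65 = 0.018

0.0180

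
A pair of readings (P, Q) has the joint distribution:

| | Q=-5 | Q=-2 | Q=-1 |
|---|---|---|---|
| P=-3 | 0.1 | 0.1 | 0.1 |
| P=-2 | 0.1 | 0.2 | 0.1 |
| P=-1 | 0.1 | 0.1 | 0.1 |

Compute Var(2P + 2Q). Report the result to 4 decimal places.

12.9600

E[P] = -2,  E[Q] = -2.6,  E[PQ] = 5.2
Var(P) = 4.6 − (-2)² = 0.6;  Var(Q) = 9.4 − (-2.6)² = 2.64
Cov(P,Q) = 5.2 − (-2)(-2.6) = 0
Var(2P + 2Q) = (2)²·0.6 + (2)²·2.64 + 2·(2)·(2)·0 = 12.96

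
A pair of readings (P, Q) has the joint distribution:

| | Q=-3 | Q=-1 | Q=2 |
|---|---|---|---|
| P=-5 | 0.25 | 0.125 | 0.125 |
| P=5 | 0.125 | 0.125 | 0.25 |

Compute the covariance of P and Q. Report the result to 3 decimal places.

E[P] = 0,  E[Q] = -0.625
E[PQ] = 3.125
cov(P,Q) = E[PQ] − E[P]E[Q] = 3.125 − (0)(-0.625) = 3.125

3.125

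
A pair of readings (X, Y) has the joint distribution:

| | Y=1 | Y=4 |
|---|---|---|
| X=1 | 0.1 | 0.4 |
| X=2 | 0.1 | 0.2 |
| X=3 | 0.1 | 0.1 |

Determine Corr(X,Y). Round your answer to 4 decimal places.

-0.2515

E[X] = 1.7,  E[Y] = 3.1
E[XY] = 5
Cov(X,Y) = E[XY] − E[X]E[Y] = 5 − (1.7)(3.1) = -0.27
V(X) = 0.61,  V(Y) = 1.89
ρ = -0.27 / √(0.61·1.89) ≈ -0.2515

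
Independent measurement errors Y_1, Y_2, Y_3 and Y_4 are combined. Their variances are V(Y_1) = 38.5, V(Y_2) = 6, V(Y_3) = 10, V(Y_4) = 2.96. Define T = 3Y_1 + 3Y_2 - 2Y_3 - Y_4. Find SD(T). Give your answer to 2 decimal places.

By independence, V(T) = (3)²V(Y_1) + (3)²V(Y_2) + (-2)²V(Y_3) + (-1)²V(Y_4)
= (3)²·38.5 + (3)²·6 + (-2)²·10 + (-1)²·2.96 = 443.46
SD(T) = √443.46 ≈ 21.06

21.06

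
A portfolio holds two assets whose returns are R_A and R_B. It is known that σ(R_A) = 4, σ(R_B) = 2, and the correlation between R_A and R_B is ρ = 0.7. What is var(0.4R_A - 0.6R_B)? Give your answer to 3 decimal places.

1.312

var(R_A) = (4)² = 16;  var(R_B) = (2)² = 4
cov(R_A,R_B) = ρ·σ(R_A)·σ(R_B) = 0.7·4·2 = 5.6
var(0.4R_A - 0.6R_B) = (0.4)²·var(R_A) + (-0.6)²·var(R_B) + 2·(0.4)·(-0.6)·cov(R_A,R_B)
= 0.16·16 + 0.36·4 + -0.48·5.6 = 1.312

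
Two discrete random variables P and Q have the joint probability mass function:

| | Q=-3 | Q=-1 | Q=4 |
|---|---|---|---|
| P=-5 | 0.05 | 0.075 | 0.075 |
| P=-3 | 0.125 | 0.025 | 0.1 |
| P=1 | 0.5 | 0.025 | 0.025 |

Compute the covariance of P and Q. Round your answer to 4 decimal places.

-3.4200

E[P] = -1.2,  E[Q] = -1.35
E[PQ] = -1.8
cov(P,Q) = E[PQ] − E[P]E[Q] = -1.8 − (-1.2)(-1.35) = -3.42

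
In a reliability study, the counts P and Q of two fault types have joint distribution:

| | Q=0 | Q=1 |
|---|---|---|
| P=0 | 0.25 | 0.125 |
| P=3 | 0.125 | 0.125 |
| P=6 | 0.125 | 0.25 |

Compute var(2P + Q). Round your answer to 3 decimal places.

E[P] = 3,  E[Q] = 0.5,  E[PQ] = 1.875
var(P) = 15.75 − (3)² = 6.75;  var(Q) = 0.5 − (0.5)² = 0.25
Cov(P,Q) = 1.875 − (3)(0.5) = 0.375
var(2P + Q) = (2)²·6.75 + (1)²·0.25 + 2·(2)·(1)·0.375 = 28.75

28.750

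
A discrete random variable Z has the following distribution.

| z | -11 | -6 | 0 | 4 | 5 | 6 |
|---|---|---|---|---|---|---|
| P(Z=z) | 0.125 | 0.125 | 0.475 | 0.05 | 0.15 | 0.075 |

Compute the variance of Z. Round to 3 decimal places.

E[Z] = (-11)(0.125) + (-6)(0.125) + (0)(0.475) + (4)(0.05) + (5)(0.15) + (6)(0.075) = -0.725
E[Z²] = (-11)²(0.125) + (-6)²(0.125) + (0)²(0.475) + (4)²(0.05) + (5)²(0.15) + (6)²(0.075) = 26.875
V(Z) = E[Z²] − (E[Z])² = 26.875 − (-0.725)² = 26.349375

26.349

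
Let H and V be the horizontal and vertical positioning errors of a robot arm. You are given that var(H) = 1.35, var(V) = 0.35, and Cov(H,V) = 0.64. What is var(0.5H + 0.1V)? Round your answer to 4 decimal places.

0.4050

var(0.5H + 0.1V) = (0.5)²·var(H) + (0.1)²·var(V) + 2·(0.5)·(0.1)·Cov(H,V)
= 0.25·1.35 + 0.01·0.35 + 0.1·0.64 = 0.405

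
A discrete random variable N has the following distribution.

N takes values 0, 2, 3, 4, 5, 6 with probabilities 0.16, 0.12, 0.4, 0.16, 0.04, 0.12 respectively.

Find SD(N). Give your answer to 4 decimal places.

1.7205

E[N] = (0)(0.16) + (2)(0.12) + (3)(0.4) + (4)(0.16) + (5)(0.04) + (6)(0.12) = 3
E[N²] = (0)²(0.16) + (2)²(0.12) + (3)²(0.4) + (4)²(0.16) + (5)²(0.04) + (6)²(0.12) = 11.96
Var(N) = E[N²] − (E[N])² = 11.96 − (3)² = 2.96
SD(N) = √2.96 ≈ 1.7205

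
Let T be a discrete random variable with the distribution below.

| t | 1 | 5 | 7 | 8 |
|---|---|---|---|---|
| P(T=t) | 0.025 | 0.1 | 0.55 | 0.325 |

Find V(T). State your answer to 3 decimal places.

1.624

E[T] = (1)(0.025) + (5)(0.1) + (7)(0.55) + (8)(0.325) = 6.975
E[T²] = (1)²(0.025) + (5)²(0.1) + (7)²(0.55) + (8)²(0.325) = 50.275
V(T) = E[T²] − (E[T])² = 50.275 − (6.975)² = 1.624375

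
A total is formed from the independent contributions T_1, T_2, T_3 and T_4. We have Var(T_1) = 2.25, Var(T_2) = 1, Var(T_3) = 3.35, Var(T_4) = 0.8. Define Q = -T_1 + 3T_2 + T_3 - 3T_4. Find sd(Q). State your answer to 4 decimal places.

By independence, Var(Q) = (-1)²Var(T_1) + (3)²Var(T_2) + (1)²Var(T_3) + (-3)²Var(T_4)
= (-1)²·2.25 + (3)²·1 + (1)²·3.35 + (-3)²·0.8 = 21.8
sd(Q) = √21.8 ≈ 4.6690

4.6690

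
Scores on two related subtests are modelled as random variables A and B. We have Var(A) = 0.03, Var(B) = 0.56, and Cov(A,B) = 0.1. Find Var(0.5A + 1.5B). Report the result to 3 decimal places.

Var(0.5A + 1.5B) = (0.5)²·Var(A) + (1.5)²·Var(B) + 2·(0.5)·(1.5)·Cov(A,B)
= 0.25·0.03 + 2.25·0.56 + 1.5·0.1 = 1.4175

1.418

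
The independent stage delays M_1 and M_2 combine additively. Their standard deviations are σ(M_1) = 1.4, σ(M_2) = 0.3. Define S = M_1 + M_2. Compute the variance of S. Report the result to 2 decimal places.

2.05

var(M_1) = 1.96, var(M_2) = 0.09
By independence, var(S) = (1)²var(M_1) + (1)²var(M_2)
= (1)²·1.96 + (1)²·0.09 = 2.05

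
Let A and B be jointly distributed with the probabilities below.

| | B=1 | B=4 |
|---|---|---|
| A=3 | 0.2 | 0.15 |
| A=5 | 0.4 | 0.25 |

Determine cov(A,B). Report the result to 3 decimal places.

-0.060

E[A] = 4.3,  E[B] = 2.2
E[AB] = 9.4
cov(A,B) = E[AB] − E[A]E[B] = 9.4 − (4.3)(2.2) = -0.06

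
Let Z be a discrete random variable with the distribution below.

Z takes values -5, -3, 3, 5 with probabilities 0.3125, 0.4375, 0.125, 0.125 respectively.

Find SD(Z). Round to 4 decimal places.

3.5333

E[Z] = (-5)(0.3125) + (-3)(0.4375) + (3)(0.125) + (5)(0.125) = -1.875
E[Z²] = (-5)²(0.3125) + (-3)²(0.4375) + (3)²(0.125) + (5)²(0.125) = 16
Var(Z) = E[Z²] − (E[Z])² = 16 − (-1.875)² = 12.484375
SD(Z) = √12.484375 ≈ 3.5333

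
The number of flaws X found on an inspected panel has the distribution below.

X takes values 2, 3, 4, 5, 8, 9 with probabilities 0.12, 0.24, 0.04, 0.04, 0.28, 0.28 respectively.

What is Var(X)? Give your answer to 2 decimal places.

7.91

E[X] = (2)(0.12) + (3)(0.24) + (4)(0.04) + (5)(0.04) + (8)(0.28) + (9)(0.28) = 6.08
E[X²] = (2)²(0.12) + (3)²(0.24) + (4)²(0.04) + (5)²(0.04) + (8)²(0.28) + (9)²(0.28) = 44.88
Var(X) = E[X²] − (E[X])² = 44.88 − (6.08)² = 7.9136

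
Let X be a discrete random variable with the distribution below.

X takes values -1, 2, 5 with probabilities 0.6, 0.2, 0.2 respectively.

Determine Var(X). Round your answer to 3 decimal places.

5.760

E[X] = (-1)(0.6) + (2)(0.2) + (5)(0.2) = 0.8
E[X²] = (-1)²(0.6) + (2)²(0.2) + (5)²(0.2) = 6.4
Var(X) = E[X²] − (E[X])² = 6.4 − (0.8)² = 5.76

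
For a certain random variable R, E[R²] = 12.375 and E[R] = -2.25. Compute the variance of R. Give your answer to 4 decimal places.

var(R) = 12.375 − (-2.25)² = 7.3125

7.3125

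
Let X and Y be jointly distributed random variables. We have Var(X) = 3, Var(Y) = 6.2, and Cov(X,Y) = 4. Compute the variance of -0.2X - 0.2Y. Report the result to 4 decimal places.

0.6880

Var(-0.2X - 0.2Y) = (-0.2)²·Var(X) + (-0.2)²·Var(Y) + 2·(-0.2)·(-0.2)·Cov(X,Y)
= 0.04·3 + 0.04·6.2 + 0.08·4 = 0.688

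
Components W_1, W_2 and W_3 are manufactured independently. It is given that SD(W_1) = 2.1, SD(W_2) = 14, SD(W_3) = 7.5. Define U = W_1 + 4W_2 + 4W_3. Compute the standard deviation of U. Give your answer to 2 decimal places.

63.56

Var(W_1) = 4.41, Var(W_2) = 196, Var(W_3) = 56.25
By independence, Var(U) = (1)²Var(W_1) + (4)²Var(W_2) + (4)²Var(W_3)
= (1)²·4.41 + (4)²·196 + (4)²·56.25 = 4040.41
SD(U) = √4040.41 ≈ 63.56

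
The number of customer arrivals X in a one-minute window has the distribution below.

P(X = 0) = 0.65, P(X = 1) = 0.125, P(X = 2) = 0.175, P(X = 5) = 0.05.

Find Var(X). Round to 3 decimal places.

1.549

E[X] = (0)(0.65) + (1)(0.125) + (2)(0.175) + (5)(0.05) = 0.725
E[X²] = (0)²(0.65) + (1)²(0.125) + (2)²(0.175) + (5)²(0.05) = 2.075
Var(X) = E[X²] − (E[X])² = 2.075 − (0.725)² = 1.549375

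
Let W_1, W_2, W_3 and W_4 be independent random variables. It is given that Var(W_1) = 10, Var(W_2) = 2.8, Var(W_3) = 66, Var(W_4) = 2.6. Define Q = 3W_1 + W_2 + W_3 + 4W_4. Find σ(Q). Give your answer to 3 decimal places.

14.156

By independence, Var(Q) = (3)²Var(W_1) + (1)²Var(W_2) + (1)²Var(W_3) + (4)²Var(W_4)
= (3)²·10 + (1)²·2.8 + (1)²·66 + (4)²·2.6 = 200.4
σ(Q) = √200.4 ≈ 14.156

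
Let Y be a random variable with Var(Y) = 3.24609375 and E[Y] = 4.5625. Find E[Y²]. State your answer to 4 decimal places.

24.0625

E[Y²] = Var(Y) + (E[Y])² = 3.24609375 + (4.5625)² = 24.0625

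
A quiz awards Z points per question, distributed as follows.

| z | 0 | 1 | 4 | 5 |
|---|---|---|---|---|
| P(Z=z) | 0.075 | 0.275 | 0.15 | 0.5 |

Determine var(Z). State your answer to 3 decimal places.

3.784

E[Z] = (0)(0.075) + (1)(0.275) + (4)(0.15) + (5)(0.5) = 3.375
E[Z²] = (0)²(0.075) + (1)²(0.275) + (4)²(0.15) + (5)²(0.5) = 15.175
var(Z) = E[Z²] − (E[Z])² = 15.175 − (3.375)² = 3.784375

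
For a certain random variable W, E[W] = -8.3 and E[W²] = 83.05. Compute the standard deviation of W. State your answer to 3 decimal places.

V(W) = 83.05 − (-8.3)² = 14.16
SD(W) = √14.16 ≈ 3.763

3.763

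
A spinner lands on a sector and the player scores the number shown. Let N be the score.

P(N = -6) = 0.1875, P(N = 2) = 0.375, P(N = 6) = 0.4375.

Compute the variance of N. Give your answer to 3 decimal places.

E[N] = (-6)(0.1875) + (2)(0.375) + (6)(0.4375) = 2.25
E[N²] = (-6)²(0.1875) + (2)²(0.375) + (6)²(0.4375) = 24
Var(N) = E[N²] − (E[N])² = 24 − (2.25)² = 18.9375

18.938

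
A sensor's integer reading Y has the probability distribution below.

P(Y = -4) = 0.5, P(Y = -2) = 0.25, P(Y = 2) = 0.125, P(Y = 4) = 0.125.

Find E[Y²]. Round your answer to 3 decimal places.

E[Y²] = (-4)²(0.5) + (-2)²(0.25) + (2)²(0.125) + (4)²(0.125) = 11.5

11.500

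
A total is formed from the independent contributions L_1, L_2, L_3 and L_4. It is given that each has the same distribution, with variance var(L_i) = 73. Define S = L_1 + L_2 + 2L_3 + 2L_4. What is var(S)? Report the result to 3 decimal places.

By independence, var(S) = (1)²var(L_1) + (1)²var(L_2) + (2)²var(L_3) + (2)²var(L_4)
= (1)²·73 + (1)²·73 + (2)²·73 + (2)²·73 = 730

730.000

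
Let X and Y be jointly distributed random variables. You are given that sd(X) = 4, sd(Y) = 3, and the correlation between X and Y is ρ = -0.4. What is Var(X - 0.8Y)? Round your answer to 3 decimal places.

Var(X) = (4)² = 16;  Var(Y) = (3)² = 9
cov(X,Y) = ρ·sd(X)·sd(Y) = -0.4·4·3 = -4.8
Var(X - 0.8Y) = (1)²·Var(X) + (-0.8)²·Var(Y) + 2·(1)·(-0.8)·cov(X,Y)
= 1·16 + 0.64·9 + -1.6·-4.8 = 29.44

29.440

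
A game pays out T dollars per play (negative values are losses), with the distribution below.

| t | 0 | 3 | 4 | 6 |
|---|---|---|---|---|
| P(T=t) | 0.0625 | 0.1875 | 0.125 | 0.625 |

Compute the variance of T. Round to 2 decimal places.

E[T] = (0)(0.0625) + (3)(0.1875) + (4)(0.125) + (6)(0.625) = 4.8125
E[T²] = (0)²(0.0625) + (3)²(0.1875) + (4)²(0.125) + (6)²(0.625) = 26.1875
V(T) = E[T²] − (E[T])² = 26.1875 − (4.8125)² = 3.02734375

3.03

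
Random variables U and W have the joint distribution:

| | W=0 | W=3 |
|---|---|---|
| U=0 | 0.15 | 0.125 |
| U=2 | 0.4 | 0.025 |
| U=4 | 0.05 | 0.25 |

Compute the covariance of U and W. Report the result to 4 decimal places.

0.6900

E[U] = 2.05,  E[W] = 1.2
E[UW] = 3.15
Cov(U,W) = E[UW] − E[U]E[W] = 3.15 − (2.05)(1.2) = 0.69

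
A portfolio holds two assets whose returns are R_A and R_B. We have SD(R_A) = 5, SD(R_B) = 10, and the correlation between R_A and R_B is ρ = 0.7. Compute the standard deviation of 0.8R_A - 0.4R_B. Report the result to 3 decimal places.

Var(R_A) = (5)² = 25;  Var(R_B) = (10)² = 100
cov(R_A,R_B) = ρ·SD(R_A)·SD(R_B) = 0.7·5·10 = 35
Var(0.8R_A - 0.4R_B) = (0.8)²·Var(R_A) + (-0.4)²·Var(R_B) + 2·(0.8)·(-0.4)·cov(R_A,R_B)
= 0.64·25 + 0.16·100 + -0.64·35 = 9.6
SD(0.8R_A - 0.4R_B) = √9.6 ≈ 3.098

3.098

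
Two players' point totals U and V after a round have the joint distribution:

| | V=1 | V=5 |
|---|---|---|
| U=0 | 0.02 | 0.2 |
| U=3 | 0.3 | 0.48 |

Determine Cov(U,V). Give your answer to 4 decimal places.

-0.6048

E[U] = 2.34,  E[V] = 3.72
E[UV] = 8.1
Cov(U,V) = E[UV] − E[U]E[V] = 8.1 − (2.34)(3.72) = -0.6048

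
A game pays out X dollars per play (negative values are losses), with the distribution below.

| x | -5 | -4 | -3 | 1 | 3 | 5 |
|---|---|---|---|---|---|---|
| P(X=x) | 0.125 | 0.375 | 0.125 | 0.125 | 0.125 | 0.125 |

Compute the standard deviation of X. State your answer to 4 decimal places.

3.5685

E[X] = (-5)(0.125) + (-4)(0.375) + (-3)(0.125) + (1)(0.125) + (3)(0.125) + (5)(0.125) = -1.375
E[X²] = (-5)²(0.125) + (-4)²(0.375) + (-3)²(0.125) + (1)²(0.125) + (3)²(0.125) + (5)²(0.125) = 14.625
Var(X) = E[X²] − (E[X])² = 14.625 − (-1.375)² = 12.734375
σ(X) = √12.734375 ≈ 3.5685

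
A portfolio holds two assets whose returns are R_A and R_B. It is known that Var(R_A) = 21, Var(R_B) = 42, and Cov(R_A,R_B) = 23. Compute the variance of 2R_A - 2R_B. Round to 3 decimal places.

68.000

Var(2R_A - 2R_B) = (2)²·Var(R_A) + (-2)²·Var(R_B) + 2·(2)·(-2)·Cov(R_A,R_B)
= 4·21 + 4·42 + -8·23 = 68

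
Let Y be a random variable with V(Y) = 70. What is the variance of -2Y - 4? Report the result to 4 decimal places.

280.0000

V(-2Y - 4) = (-2)²·V(Y) = 4·70 = 280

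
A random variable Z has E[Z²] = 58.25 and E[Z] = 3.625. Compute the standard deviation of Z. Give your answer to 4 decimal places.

6.7164

Var(Z) = 58.25 − (3.625)² = 45.109375
sd(Z) = √45.109375 ≈ 6.7164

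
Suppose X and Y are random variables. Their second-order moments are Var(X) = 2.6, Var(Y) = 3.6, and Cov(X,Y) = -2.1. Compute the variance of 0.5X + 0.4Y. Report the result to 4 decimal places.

Var(0.5X + 0.4Y) = (0.5)²·Var(X) + (0.4)²·Var(Y) + 2·(0.5)·(0.4)·Cov(X,Y)
= 0.25·2.6 + 0.16·3.6 + 0.4·-2.1 = 0.386

0.3860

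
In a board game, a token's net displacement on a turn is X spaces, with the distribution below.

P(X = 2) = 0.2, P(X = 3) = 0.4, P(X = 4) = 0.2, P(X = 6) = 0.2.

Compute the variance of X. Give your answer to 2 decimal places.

1.84

E[X] = (2)(0.2) + (3)(0.4) + (4)(0.2) + (6)(0.2) = 3.6
E[X²] = (2)²(0.2) + (3)²(0.4) + (4)²(0.2) + (6)²(0.2) = 14.8
Var(X) = E[X²] − (E[X])² = 14.8 − (3.6)² = 1.84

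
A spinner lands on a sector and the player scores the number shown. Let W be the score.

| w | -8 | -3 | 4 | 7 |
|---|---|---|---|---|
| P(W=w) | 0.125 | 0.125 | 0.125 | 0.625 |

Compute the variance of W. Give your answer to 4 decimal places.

29.5000

E[W] = (-8)(0.125) + (-3)(0.125) + (4)(0.125) + (7)(0.625) = 3.5
E[W²] = (-8)²(0.125) + (-3)²(0.125) + (4)²(0.125) + (7)²(0.625) = 41.75
V(W) = E[W²] − (E[W])² = 41.75 − (3.5)² = 29.5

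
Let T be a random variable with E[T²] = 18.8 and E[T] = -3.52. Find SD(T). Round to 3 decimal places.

2.532

var(T) = 18.8 − (-3.52)² = 6.4096
SD(T) = √6.4096 ≈ 2.532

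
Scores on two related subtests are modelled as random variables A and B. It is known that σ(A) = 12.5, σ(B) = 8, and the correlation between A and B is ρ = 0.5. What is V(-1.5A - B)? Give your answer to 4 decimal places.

565.5625

V(A) = (12.5)² = 156.25;  V(B) = (8)² = 64
Cov(A,B) = ρ·σ(A)·σ(B) = 0.5·12.5·8 = 50
V(-1.5A - B) = (-1.5)²·V(A) + (-1)²·V(B) + 2·(-1.5)·(-1)·Cov(A,B)
= 2.25·156.25 + 1·64 + 3·50 = 565.5625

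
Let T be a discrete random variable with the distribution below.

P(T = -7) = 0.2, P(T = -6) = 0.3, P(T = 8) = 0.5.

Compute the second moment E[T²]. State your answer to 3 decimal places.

52.600

E[T²] = (-7)²(0.2) + (-6)²(0.3) + (8)²(0.5) = 52.6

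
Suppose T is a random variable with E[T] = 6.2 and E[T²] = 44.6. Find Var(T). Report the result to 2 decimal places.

6.16

Var(T) = 44.6 − (6.2)² = 6.16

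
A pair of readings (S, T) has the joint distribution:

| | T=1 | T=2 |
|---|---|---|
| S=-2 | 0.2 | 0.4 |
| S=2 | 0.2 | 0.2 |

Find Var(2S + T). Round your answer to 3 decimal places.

14.960

E[S] = -0.4,  E[T] = 1.6,  E[ST] = -0.8
Var(S) = 4 − (-0.4)² = 3.84;  Var(T) = 2.8 − (1.6)² = 0.24
Cov(S,T) = -0.8 − (-0.4)(1.6) = -0.16
Var(2S + T) = (2)²·3.84 + (1)²·0.24 + 2·(2)·(1)·-0.16 = 14.96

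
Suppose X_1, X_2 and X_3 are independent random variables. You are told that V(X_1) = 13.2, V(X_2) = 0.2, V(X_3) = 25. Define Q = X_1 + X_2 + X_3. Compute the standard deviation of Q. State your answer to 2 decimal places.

By independence, V(Q) = (1)²V(X_1) + (1)²V(X_2) + (1)²V(X_3)
= (1)²·13.2 + (1)²·0.2 + (1)²·25 = 38.4
sd(Q) = √38.4 ≈ 6.20

6.20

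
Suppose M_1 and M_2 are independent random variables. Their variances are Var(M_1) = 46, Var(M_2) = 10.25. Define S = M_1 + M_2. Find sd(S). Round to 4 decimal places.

7.5000

By independence, Var(S) = (1)²Var(M_1) + (1)²Var(M_2)
= (1)²·46 + (1)²·10.25 = 56.25
sd(S) = √56.25 ≈ 7.5000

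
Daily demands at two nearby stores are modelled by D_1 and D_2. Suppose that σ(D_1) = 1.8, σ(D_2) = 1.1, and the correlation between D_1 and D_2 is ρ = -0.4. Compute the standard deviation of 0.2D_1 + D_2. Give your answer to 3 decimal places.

1.011

V(D_1) = (1.8)² = 3.24;  V(D_2) = (1.1)² = 1.21
Cov(D_1,D_2) = ρ·σ(D_1)·σ(D_2) = -0.4·1.8·1.1 = -0.792
V(0.2D_1 + D_2) = (0.2)²·V(D_1) + (1)²·V(D_2) + 2·(0.2)·(1)·Cov(D_1,D_2)
= 0.04·3.24 + 1·1.21 + 0.4·-0.792 = 1.0228
σ(0.2D_1 + D_2) = √1.0228 ≈ 1.011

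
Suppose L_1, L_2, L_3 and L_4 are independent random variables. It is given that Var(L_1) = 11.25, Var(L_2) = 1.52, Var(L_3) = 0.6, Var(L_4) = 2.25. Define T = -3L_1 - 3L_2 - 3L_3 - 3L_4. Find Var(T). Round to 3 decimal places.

By independence, Var(T) = (-3)²Var(L_1) + (-3)²Var(L_2) + (-3)²Var(L_3) + (-3)²Var(L_4)
= (-3)²·11.25 + (-3)²·1.52 + (-3)²·0.6 + (-3)²·2.25 = 140.58

140.580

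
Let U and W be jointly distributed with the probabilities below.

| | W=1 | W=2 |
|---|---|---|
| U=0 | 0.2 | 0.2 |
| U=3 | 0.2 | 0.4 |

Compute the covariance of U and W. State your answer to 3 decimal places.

E[U] = 1.8,  E[W] = 1.6
E[UW] = 3
cov(U,W) = E[UW] − E[U]E[W] = 3 − (1.8)(1.6) = 0.12

0.120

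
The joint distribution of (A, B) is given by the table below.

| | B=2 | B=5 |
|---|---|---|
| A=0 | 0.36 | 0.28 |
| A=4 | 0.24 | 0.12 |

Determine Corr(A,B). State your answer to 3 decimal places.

E[A] = 1.44,  E[B] = 3.2
E[AB] = 4.32
cov(A,B) = E[AB] − E[A]E[B] = 4.32 − (1.44)(3.2) = -0.288
var(A) = 3.6864,  var(B) = 2.16
ρ = -0.288 / √(3.6864·2.16) ≈ -0.102

-0.102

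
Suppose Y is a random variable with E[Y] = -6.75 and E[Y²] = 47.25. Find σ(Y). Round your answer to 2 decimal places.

Var(Y) = 47.25 − (-6.75)² = 1.6875
σ(Y) = √1.6875 ≈ 1.30

1.30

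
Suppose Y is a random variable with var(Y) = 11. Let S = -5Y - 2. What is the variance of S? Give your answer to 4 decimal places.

275.0000

var(-5Y - 2) = (-5)²·var(Y) = 25·11 = 275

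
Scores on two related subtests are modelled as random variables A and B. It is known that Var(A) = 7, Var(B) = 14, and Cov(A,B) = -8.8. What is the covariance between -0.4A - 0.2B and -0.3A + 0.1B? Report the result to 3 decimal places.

Cov(-0.4A - 0.2B, -0.3A + 0.1B) = (-0.4)(-0.3)Var(A) + (-0.2)(0.1)Var(B) + [(-0.4)(0.1) + (-0.2)(-0.3)]Cov(A,B)
= 0.12·7 + -0.02·14 + 0.02·-8.8 = 0.384

0.384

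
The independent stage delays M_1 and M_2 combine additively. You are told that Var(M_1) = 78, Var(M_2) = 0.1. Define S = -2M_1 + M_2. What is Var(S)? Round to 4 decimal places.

312.1000

By independence, Var(S) = (-2)²Var(M_1) + (1)²Var(M_2)
= (-2)²·78 + (1)²·0.1 = 312.1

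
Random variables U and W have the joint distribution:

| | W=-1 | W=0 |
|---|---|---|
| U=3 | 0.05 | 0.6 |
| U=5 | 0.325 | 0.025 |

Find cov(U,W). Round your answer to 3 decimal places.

E[U] = 3.7,  E[W] = -0.375
E[UW] = -1.775
cov(U,W) = E[UW] − E[U]E[W] = -1.775 − (3.7)(-0.375) = -0.3875

-0.388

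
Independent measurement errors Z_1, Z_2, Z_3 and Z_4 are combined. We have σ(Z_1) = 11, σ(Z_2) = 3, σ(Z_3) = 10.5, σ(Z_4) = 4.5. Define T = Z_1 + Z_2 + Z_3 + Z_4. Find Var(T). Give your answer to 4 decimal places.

260.5000

Var(Z_1) = 121, Var(Z_2) = 9, Var(Z_3) = 110.25, Var(Z_4) = 20.25
By independence, Var(T) = (1)²Var(Z_1) + (1)²Var(Z_2) + (1)²Var(Z_3) + (1)²Var(Z_4)
= (1)²·121 + (1)²·9 + (1)²·110.25 + (1)²·20.25 = 260.5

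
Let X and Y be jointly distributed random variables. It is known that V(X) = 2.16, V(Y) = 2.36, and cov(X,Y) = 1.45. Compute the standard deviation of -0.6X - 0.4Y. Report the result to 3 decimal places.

1.361

V(-0.6X - 0.4Y) = (-0.6)²·V(X) + (-0.4)²·V(Y) + 2·(-0.6)·(-0.4)·cov(X,Y)
= 0.36·2.16 + 0.16·2.36 + 0.48·1.45 = 1.8512
sd(-0.6X - 0.4Y) = √1.8512 ≈ 1.361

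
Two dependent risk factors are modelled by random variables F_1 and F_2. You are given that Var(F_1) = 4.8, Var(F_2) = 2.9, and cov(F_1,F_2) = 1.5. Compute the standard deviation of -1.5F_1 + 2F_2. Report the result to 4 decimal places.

3.6606

Var(-1.5F_1 + 2F_2) = (-1.5)²·Var(F_1) + (2)²·Var(F_2) + 2·(-1.5)·(2)·cov(F_1,F_2)
= 2.25·4.8 + 4·2.9 + -6·1.5 = 13.4
sd(-1.5F_1 + 2F_2) = √13.4 ≈ 3.6606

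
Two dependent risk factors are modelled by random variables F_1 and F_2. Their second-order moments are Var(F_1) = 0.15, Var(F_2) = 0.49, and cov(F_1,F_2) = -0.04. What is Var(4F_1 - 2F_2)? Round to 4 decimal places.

Var(4F_1 - 2F_2) = (4)²·Var(F_1) + (-2)²·Var(F_2) + 2·(4)·(-2)·cov(F_1,F_2)
= 16·0.15 + 4·0.49 + -16·-0.04 = 5

5.0000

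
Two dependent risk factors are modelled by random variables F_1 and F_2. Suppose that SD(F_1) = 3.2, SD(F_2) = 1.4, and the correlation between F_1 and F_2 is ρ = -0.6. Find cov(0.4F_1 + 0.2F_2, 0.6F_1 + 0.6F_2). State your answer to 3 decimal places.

1.725

V(F_1) = (3.2)² = 10.24;  V(F_2) = (1.4)² = 1.96
cov(F_1,F_2) = ρ·SD(F_1)·SD(F_2) = -0.6·3.2·1.4 = -2.688
cov(0.4F_1 + 0.2F_2, 0.6F_1 + 0.6F_2) = (0.4)(0.6)V(F_1) + (0.2)(0.6)V(F_2) + [(0.4)(0.6) + (0.2)(0.6)]cov(F_1,F_2)
= 0.24·10.24 + 0.12·1.96 + 0.36·-2.688 = 1.72512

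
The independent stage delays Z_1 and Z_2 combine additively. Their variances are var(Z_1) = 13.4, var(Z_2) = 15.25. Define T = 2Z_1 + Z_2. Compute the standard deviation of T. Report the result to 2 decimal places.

By independence, var(T) = (2)²var(Z_1) + (1)²var(Z_2)
= (2)²·13.4 + (1)²·15.25 = 68.85
σ(T) = √68.85 ≈ 8.30

8.30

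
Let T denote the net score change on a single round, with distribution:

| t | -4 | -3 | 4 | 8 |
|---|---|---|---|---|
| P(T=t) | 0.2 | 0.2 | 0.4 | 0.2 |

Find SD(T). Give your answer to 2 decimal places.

E[T] = (-4)(0.2) + (-3)(0.2) + (4)(0.4) + (8)(0.2) = 1.8
E[T²] = (-4)²(0.2) + (-3)²(0.2) + (4)²(0.4) + (8)²(0.2) = 24.2
V(T) = E[T²] − (E[T])² = 24.2 − (1.8)² = 20.96
SD(T) = √20.96 ≈ 4.58

4.58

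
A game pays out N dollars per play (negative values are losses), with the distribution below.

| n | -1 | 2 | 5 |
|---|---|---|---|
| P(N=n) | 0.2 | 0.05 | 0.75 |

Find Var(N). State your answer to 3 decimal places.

E[N] = (-1)(0.2) + (2)(0.05) + (5)(0.75) = 3.65
E[N²] = (-1)²(0.2) + (2)²(0.05) + (5)²(0.75) = 19.15
Var(N) = E[N²] − (E[N])² = 19.15 − (3.65)² = 5.8275

5.828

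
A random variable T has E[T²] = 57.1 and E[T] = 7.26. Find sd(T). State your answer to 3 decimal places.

Var(T) = 57.1 − (7.26)² = 4.3924
sd(T) = √4.3924 ≈ 2.096

2.096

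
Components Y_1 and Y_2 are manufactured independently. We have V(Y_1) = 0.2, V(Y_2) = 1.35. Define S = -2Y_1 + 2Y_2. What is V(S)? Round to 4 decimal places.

By independence, V(S) = (-2)²V(Y_1) + (2)²V(Y_2)
= (-2)²·0.2 + (2)²·1.35 = 6.2

6.2000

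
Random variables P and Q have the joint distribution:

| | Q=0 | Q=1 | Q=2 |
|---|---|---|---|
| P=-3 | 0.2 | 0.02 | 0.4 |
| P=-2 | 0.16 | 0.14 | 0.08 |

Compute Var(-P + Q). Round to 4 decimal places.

E[P] = -2.62,  E[Q] = 1.12,  E[PQ] = -3.06
Var(P) = 7.1 − (-2.62)² = 0.2356;  Var(Q) = 2.08 − (1.12)² = 0.8256
Cov(P,Q) = -3.06 − (-2.62)(1.12) = -0.1256
Var(-P + Q) = (-1)²·0.2356 + (1)²·0.8256 + 2·(-1)·(1)·-0.1256 = 1.3124

1.3124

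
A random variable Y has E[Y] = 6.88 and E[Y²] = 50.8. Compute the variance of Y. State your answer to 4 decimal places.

3.4656

V(Y) = 50.8 − (6.88)² = 3.4656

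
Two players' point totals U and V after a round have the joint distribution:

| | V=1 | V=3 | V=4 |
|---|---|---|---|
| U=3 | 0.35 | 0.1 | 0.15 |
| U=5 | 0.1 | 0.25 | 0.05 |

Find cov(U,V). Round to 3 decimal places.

0.260

E[U] = 3.8,  E[V] = 2.3
E[UV] = 9
cov(U,V) = E[UV] − E[U]E[V] = 9 − (3.8)(2.3) = 0.26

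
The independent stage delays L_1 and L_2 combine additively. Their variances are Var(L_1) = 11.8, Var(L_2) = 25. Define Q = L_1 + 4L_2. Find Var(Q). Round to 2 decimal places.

411.80

By independence, Var(Q) = (1)²Var(L_1) + (4)²Var(L_2)
= (1)²·11.8 + (4)²·25 = 411.8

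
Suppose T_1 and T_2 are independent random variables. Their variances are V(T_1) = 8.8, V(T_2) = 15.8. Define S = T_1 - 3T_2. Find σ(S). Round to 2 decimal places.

12.29

By independence, V(S) = (1)²V(T_1) + (-3)²V(T_2)
= (1)²·8.8 + (-3)²·15.8 = 151
σ(S) = √151 ≈ 12.29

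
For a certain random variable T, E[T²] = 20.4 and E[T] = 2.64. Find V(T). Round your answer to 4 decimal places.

13.4304

V(T) = 20.4 − (2.64)² = 13.4304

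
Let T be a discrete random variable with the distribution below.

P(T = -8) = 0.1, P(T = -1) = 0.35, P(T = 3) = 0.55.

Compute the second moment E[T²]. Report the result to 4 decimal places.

E[T²] = (-8)²(0.1) + (-1)²(0.35) + (3)²(0.55) = 11.7

11.7000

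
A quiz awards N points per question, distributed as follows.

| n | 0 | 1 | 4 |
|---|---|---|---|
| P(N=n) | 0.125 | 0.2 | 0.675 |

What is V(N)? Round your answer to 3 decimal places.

E[N] = (0)(0.125) + (1)(0.2) + (4)(0.675) = 2.9
E[N²] = (0)²(0.125) + (1)²(0.2) + (4)²(0.675) = 11
V(N) = E[N²] − (E[N])² = 11 − (2.9)² = 2.59

2.590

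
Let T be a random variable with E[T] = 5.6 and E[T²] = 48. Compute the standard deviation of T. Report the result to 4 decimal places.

Var(T) = 48 − (5.6)² = 16.64
SD(T) = √16.64 ≈ 4.0792

4.0792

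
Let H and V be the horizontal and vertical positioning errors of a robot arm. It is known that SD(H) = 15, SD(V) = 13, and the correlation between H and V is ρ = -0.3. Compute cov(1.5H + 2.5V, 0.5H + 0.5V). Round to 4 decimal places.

263.0000

var(H) = (15)² = 225;  var(V) = (13)² = 169
cov(H,V) = ρ·SD(H)·SD(V) = -0.3·15·13 = -58.5
cov(1.5H + 2.5V, 0.5H + 0.5V) = (1.5)(0.5)var(H) + (2.5)(0.5)var(V) + [(1.5)(0.5) + (2.5)(0.5)]cov(H,V)
= 0.75·225 + 1.25·169 + 2·-58.5 = 263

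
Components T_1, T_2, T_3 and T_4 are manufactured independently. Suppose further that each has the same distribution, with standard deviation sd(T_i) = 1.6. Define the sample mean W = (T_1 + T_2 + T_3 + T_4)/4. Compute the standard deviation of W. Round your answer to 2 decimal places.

Var(T_i) = (1.6)² = 2.56
By independence, Var(W) = (0.25)²Var(T_1) + (0.25)²Var(T_2) + (0.25)²Var(T_3) + (0.25)²Var(T_4)
= (0.25)²·2.56 + (0.25)²·2.56 + (0.25)²·2.56 + (0.25)²·2.56 = 0.64
sd(W) = √0.64 ≈ 0.80

0.80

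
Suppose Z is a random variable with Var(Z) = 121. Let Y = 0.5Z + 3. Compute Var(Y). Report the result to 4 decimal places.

30.2500

Var(0.5Z + 3) = (0.5)²·Var(Z) = 0.25·121 = 30.25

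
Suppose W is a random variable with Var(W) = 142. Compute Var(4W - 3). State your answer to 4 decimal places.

2272.0000

Var(4W - 3) = (4)²·Var(W) = 16·142 = 2272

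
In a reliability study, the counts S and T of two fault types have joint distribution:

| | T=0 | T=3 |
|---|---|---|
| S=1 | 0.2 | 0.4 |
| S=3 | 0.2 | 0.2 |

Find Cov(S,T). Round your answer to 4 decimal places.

-0.2400

E[S] = 1.8,  E[T] = 1.8
E[ST] = 3
Cov(S,T) = E[ST] − E[S]E[T] = 3 − (1.8)(1.8) = -0.24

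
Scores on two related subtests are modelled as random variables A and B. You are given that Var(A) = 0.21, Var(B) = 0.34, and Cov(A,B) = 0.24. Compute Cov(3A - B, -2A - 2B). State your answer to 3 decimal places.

Cov(3A - B, -2A - 2B) = (3)(-2)Var(A) + (-1)(-2)Var(B) + [(3)(-2) + (-1)(-2)]Cov(A,B)
= -6·0.21 + 2·0.34 + -4·0.24 = -1.54

-1.540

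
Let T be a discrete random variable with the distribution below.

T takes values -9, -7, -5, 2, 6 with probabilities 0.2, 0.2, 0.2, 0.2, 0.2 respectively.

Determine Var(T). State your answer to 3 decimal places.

E[T] = (-9)(0.2) + (-7)(0.2) + (-5)(0.2) + (2)(0.2) + (6)(0.2) = -2.6
E[T²] = (-9)²(0.2) + (-7)²(0.2) + (-5)²(0.2) + (2)²(0.2) + (6)²(0.2) = 39
Var(T) = E[T²] − (E[T])² = 39 − (-2.6)² = 32.24

32.240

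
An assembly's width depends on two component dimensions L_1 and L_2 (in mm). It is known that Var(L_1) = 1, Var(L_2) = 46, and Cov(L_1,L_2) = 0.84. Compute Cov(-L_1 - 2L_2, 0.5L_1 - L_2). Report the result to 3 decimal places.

91.500

Cov(-L_1 - 2L_2, 0.5L_1 - L_2) = (-1)(0.5)Var(L_1) + (-2)(-1)Var(L_2) + [(-1)(-1) + (-2)(0.5)]Cov(L_1,L_2)
= -0.5·1 + 2·46 + 0·0.84 = 91.5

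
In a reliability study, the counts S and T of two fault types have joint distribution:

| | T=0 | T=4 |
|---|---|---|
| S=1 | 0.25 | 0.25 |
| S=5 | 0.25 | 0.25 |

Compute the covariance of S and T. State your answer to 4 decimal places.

0.0000

E[S] = 3,  E[T] = 2
E[ST] = 6
Cov(S,T) = E[ST] − E[S]E[T] = 6 − (3)(2) = 0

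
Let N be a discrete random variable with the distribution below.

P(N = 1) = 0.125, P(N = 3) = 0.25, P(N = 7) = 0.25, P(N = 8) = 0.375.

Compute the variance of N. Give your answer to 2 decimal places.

6.98

E[N] = (1)(0.125) + (3)(0.25) + (7)(0.25) + (8)(0.375) = 5.625
E[N²] = (1)²(0.125) + (3)²(0.25) + (7)²(0.25) + (8)²(0.375) = 38.625
Var(N) = E[N²] − (E[N])² = 38.625 − (5.625)² = 6.984375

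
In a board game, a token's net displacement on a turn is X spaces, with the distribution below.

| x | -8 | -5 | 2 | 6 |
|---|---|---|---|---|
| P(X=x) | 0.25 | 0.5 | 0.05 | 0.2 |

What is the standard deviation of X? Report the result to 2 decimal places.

5.07

E[X] = (-8)(0.25) + (-5)(0.5) + (2)(0.05) + (6)(0.2) = -3.2
E[X²] = (-8)²(0.25) + (-5)²(0.5) + (2)²(0.05) + (6)²(0.2) = 35.9
var(X) = E[X²] − (E[X])² = 35.9 − (-3.2)² = 25.66
SD(X) = √25.66 ≈ 5.07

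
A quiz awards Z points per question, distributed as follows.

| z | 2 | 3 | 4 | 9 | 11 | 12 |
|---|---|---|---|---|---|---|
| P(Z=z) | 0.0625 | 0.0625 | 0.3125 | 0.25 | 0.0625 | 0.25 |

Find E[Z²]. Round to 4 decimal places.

E[Z²] = (2)²(0.0625) + (3)²(0.0625) + (4)²(0.3125) + (9)²(0.25) + (11)²(0.0625) + (12)²(0.25) = 69.625

69.6250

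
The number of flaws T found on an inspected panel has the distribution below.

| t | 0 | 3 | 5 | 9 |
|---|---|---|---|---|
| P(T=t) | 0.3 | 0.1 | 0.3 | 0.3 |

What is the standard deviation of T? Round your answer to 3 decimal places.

3.528

E[T] = (0)(0.3) + (3)(0.1) + (5)(0.3) + (9)(0.3) = 4.5
E[T²] = (0)²(0.3) + (3)²(0.1) + (5)²(0.3) + (9)²(0.3) = 32.7
Var(T) = E[T²] − (E[T])² = 32.7 − (4.5)² = 12.45
SD(T) = √12.45 ≈ 3.528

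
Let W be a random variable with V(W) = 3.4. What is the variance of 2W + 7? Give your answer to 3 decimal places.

V(2W + 7) = (2)²·V(W) = 4·3.4 = 13.6

13.600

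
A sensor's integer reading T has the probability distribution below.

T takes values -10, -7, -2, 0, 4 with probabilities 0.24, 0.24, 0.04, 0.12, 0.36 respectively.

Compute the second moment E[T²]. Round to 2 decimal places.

E[T²] = (-10)²(0.24) + (-7)²(0.24) + (-2)²(0.04) + (0)²(0.12) + (4)²(0.36) = 41.68

41.68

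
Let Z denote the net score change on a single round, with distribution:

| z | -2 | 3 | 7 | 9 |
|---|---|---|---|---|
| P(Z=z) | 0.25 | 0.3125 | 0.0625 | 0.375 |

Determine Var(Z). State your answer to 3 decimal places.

19.188

E[Z] = (-2)(0.25) + (3)(0.3125) + (7)(0.0625) + (9)(0.375) = 4.25
E[Z²] = (-2)²(0.25) + (3)²(0.3125) + (7)²(0.0625) + (9)²(0.375) = 37.25
Var(Z) = E[Z²] − (E[Z])² = 37.25 − (4.25)² = 19.1875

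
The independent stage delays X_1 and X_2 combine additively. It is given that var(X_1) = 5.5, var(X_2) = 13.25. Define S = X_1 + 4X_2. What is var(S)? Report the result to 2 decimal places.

By independence, var(S) = (1)²var(X_1) + (4)²var(X_2)
= (1)²·5.5 + (4)²·13.25 = 217.5

217.50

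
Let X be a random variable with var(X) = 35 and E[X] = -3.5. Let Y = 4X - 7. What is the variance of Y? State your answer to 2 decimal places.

560.00

var(4X - 7) = (4)²·var(X) = 16·35 = 560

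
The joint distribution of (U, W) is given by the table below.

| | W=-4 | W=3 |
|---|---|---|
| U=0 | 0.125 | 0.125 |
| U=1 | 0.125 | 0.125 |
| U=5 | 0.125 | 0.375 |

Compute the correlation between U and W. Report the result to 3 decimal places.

0.255

E[U] = 2.75,  E[W] = 0.375
E[UW] = 3
Cov(U,W) = E[UW] − E[U]E[W] = 3 − (2.75)(0.375) = 1.96875
var(U) = 5.1875,  var(W) = 11.484375
ρ = 1.96875 / √(5.1875·11.484375) ≈ 0.255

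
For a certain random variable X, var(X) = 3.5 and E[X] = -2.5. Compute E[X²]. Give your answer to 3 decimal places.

E[X²] = var(X) + (E[X])² = 3.5 + (-2.5)² = 9.75

9.750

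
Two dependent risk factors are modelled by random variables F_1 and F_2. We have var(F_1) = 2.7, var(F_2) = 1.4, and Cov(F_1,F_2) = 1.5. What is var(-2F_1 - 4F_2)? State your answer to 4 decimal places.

var(-2F_1 - 4F_2) = (-2)²·var(F_1) + (-4)²·var(F_2) + 2·(-2)·(-4)·Cov(F_1,F_2)
= 4·2.7 + 16·1.4 + 16·1.5 = 57.2

57.2000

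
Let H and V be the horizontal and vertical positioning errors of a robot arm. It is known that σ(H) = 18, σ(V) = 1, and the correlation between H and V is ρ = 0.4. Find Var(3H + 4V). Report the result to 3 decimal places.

Var(H) = (18)² = 324;  Var(V) = (1)² = 1
Cov(H,V) = ρ·σ(H)·σ(V) = 0.4·18·1 = 7.2
Var(3H + 4V) = (3)²·Var(H) + (4)²·Var(V) + 2·(3)·(4)·Cov(H,V)
= 9·324 + 16·1 + 24·7.2 = 3104.8

3104.800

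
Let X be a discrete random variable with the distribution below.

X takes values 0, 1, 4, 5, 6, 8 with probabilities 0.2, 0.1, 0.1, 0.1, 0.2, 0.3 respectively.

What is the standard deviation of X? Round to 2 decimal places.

E[X] = (0)(0.2) + (1)(0.1) + (4)(0.1) + (5)(0.1) + (6)(0.2) + (8)(0.3) = 4.6
E[X²] = (0)²(0.2) + (1)²(0.1) + (4)²(0.1) + (5)²(0.1) + (6)²(0.2) + (8)²(0.3) = 30.6
V(X) = E[X²] − (E[X])² = 30.6 − (4.6)² = 9.44
SD(X) = √9.44 ≈ 3.07

3.07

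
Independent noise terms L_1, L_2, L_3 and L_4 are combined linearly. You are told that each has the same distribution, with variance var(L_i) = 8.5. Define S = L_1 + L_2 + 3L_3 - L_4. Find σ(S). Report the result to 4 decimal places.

10.0995

By independence, var(S) = (1)²var(L_1) + (1)²var(L_2) + (3)²var(L_3) + (-1)²var(L_4)
= (1)²·8.5 + (1)²·8.5 + (3)²·8.5 + (-1)²·8.5 = 102
σ(S) = √102 ≈ 10.0995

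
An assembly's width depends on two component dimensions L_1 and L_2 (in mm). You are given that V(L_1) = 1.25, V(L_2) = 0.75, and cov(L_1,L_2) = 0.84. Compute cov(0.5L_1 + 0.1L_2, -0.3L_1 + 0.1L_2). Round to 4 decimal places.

cov(0.5L_1 + 0.1L_2, -0.3L_1 + 0.1L_2) = (0.5)(-0.3)V(L_1) + (0.1)(0.1)V(L_2) + [(0.5)(0.1) + (0.1)(-0.3)]cov(L_1,L_2)
= -0.15·1.25 + 0.01·0.75 + 0.02·0.84 = -0.1632

-0.1632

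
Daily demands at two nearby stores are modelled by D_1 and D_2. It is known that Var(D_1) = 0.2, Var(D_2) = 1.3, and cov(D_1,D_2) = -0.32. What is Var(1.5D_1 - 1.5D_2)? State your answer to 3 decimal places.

4.815

Var(1.5D_1 - 1.5D_2) = (1.5)²·Var(D_1) + (-1.5)²·Var(D_2) + 2·(1.5)·(-1.5)·cov(D_1,D_2)
= 2.25·0.2 + 2.25·1.3 + -4.5·-0.32 = 4.815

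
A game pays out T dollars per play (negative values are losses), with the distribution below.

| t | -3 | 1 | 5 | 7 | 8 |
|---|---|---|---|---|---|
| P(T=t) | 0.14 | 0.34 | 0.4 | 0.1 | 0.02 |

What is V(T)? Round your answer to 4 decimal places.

10.0516

E[T] = (-3)(0.14) + (1)(0.34) + (5)(0.4) + (7)(0.1) + (8)(0.02) = 2.78
E[T²] = (-3)²(0.14) + (1)²(0.34) + (5)²(0.4) + (7)²(0.1) + (8)²(0.02) = 17.78
V(T) = E[T²] − (E[T])² = 17.78 − (2.78)² = 10.0516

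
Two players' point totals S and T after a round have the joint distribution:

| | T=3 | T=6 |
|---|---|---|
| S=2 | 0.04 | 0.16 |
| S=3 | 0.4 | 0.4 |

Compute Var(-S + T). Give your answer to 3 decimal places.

2.666

E[S] = 2.8,  E[T] = 4.68,  E[ST] = 12.96
Var(S) = 8 − (2.8)² = 0.16;  Var(T) = 24.12 − (4.68)² = 2.2176
Cov(S,T) = 12.96 − (2.8)(4.68) = -0.144
Var(-S + T) = (-1)²·0.16 + (1)²·2.2176 + 2·(-1)·(1)·-0.144 = 2.6656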